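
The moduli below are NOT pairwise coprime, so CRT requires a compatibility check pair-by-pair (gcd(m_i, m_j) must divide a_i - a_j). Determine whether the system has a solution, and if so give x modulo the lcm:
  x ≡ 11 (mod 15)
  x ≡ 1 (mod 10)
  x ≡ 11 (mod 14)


Moduli 15, 10, 14 are not pairwise coprime, so CRT works modulo lcm(m_i) when all pairwise compatibility conditions hold.
Pairwise compatibility: gcd(m_i, m_j) must divide a_i - a_j for every pair.
Merge one congruence at a time:
  Start: x ≡ 11 (mod 15).
  Combine with x ≡ 1 (mod 10): gcd(15, 10) = 5; 1 - 11 = -10, which IS divisible by 5, so compatible.
    Write x = 11 + 15·t and substitute into x ≡ 1 (mod 10): 15·t ≡ 1 − 11 = -10 (mod 10).
    Divide the congruence (and modulus) by g = 5: 3·t ≡ -2 (mod 2).
    Reduce coefficients mod 2: 1·t ≡ 0 (mod 2).
    So t ≡ 0 (mod 2).
    Then x = 11 + 15·0 = 11, valid modulo lcm(15, 10) = 30: x ≡ 11 (mod 30).
  Combine with x ≡ 11 (mod 14): gcd(30, 14) = 2; 11 - 11 = 0, which IS divisible by 2, so compatible.
    Write x = 11 + 30·t and substitute into x ≡ 11 (mod 14): 30·t ≡ 11 − 11 = 0 (mod 14).
    Divide the congruence (and modulus) by g = 2: 15·t ≡ 0 (mod 7).
    Reduce coefficients mod 7: 1·t ≡ 0 (mod 7).
    So t ≡ 0 (mod 7).
    Then x = 11 + 30·0 = 11, valid modulo lcm(30, 14) = 210: x ≡ 11 (mod 210).
Verify: 11 mod 15 = 11, 11 mod 10 = 1, 11 mod 14 = 11.

x ≡ 11 (mod 210).


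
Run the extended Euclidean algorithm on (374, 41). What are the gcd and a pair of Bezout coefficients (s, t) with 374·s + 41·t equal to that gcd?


Euclidean algorithm on (374, 41) — divide until remainder is 0:
  374 = 9 · 41 + 5
  41 = 8 · 5 + 1
  5 = 5 · 1 + 0
gcd(374, 41) = 1.
Track Bezout coefficients alongside the remainders: start with r₀ = 374 = a·1 + b·0 (s = 1, t = 0) and r₁ = 41 = a·0 + b·1 (s = 0, t = 1); each new remainder r_{k+1} = r_{k-1} − q_k·r_k inherits s_{k+1} = s_{k-1} − q_k·s_k, t_{k+1} = t_{k-1} − q_k·t_k, so r_k = a·s_k + b·t_k at every step:
  q = 9: r = 5, s = 1 − 9·0 = 1, t = 0 − 9·1 = -9  (check: 374·1 + 41·(-9) = 5)
  q = 8: r = 1, s = 0 − 8·1 = -8, t = 1 − 8·(-9) = 73  (check: 374·(-8) + 41·73 = 1)
The row with r = 1 (the gcd) gives the Bezout coefficients s = -8, t = 73.
Result: 374 · (-8) + 41 · (73) = 1.

gcd(374, 41) = 1; s = -8, t = 73 (check: 374·(-8) + 41·73 = 1).


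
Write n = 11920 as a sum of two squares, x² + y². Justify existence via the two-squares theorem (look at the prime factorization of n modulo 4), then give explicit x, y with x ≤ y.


Step 1: Factor n = 11920 = 2^4 · 5 · 149.
Step 2: Check the mod-4 condition on each prime factor: 2 = 2 (special); 5 ≡ 1 (mod 4), exponent 1; 149 ≡ 1 (mod 4), exponent 1.
All primes ≡ 3 (mod 4) appear to even exponent (or don't appear), so by the two-squares theorem n IS expressible as a sum of two squares.
Step 3: Build a representation. Group n = k² · m with k = 4 and m = 5 · 149 = 745 (a product of primes ≡ 1 (mod 4)); a representation of m scales to one of n via (k·x)² + (k·y)² = k²(x² + y²). Each prime p ≡ 1 (mod 4) is itself a sum of two squares; find a² by testing p − a² for a perfect square:
  5: 5 − 1² = 4 = 2² ⇒ 5 = 1² + 2².
  149: 149 − 1² = 148, 149 − 2² = 145, 149 − 3² = 140, 149 − 4² = 133, 149 − 5² = 124, 149 − 6² = 113, 149 − 7² = 100 = 10² ⇒ 149 = 7² + 10².
  Combine using the Brahmagupta–Fibonacci identity (a² + b²)(c² + d²) = (ac − bd)² + (ad + bc)² = (ac + bd)² + (ad − bc)²:
  5 · 149 = 745: from (1² + 2²)(7² + 10²), take (1·7 − 2·10, 1·10 + 2·7) = (7 − 20, 10 + 14) = (-13, 24); dropping signs (only squares matter) gives (13, 24); check 13² + 24² = 169 + 576 = 745 ✓.
  Scale by k = 4: (4·13, 4·24) = (52, 96).
Step 4: Order so x ≤ y and verify: 52² + 96² = 2704 + 9216 = 11920 = n. ✓

n = 11920 = 52² + 96² (one valid representation with x ≤ y).


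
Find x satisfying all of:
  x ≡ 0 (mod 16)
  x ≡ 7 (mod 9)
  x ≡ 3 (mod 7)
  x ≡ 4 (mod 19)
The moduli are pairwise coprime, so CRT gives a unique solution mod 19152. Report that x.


Product of moduli M = 16 · 9 · 7 · 19 = 19152.
Merge one congruence at a time:
  Start: x ≡ 0 (mod 16).
  Combine with x ≡ 7 (mod 9); new modulus lcm = 144.
    Write x = 0 + 16·t and substitute into x ≡ 7 (mod 9): 16·t ≡ 7 − 0 = 7 (mod 9).
    Reduce coefficients mod 9: 7·t ≡ 7 (mod 9).
    The inverse of 7 mod 9 is 4 (since 7·4 = 28 = 3·9 + 1), so t ≡ 4·7 = 28 ≡ 1 (mod 9).
    Then x = 0 + 16·1 = 16, valid modulo lcm(16, 9) = 144: x ≡ 16 (mod 144).
  Combine with x ≡ 3 (mod 7); new modulus lcm = 1008.
    Write x = 16 + 144·t and substitute into x ≡ 3 (mod 7): 144·t ≡ 3 − 16 = -13 (mod 7).
    Reduce coefficients mod 7: 4·t ≡ 1 (mod 7).
    The inverse of 4 mod 7 is 2 (since 4·2 = 8 = 1·7 + 1), so t ≡ 2·1 = 2 ≡ 2 (mod 7).
    Then x = 16 + 144·2 = 304, valid modulo lcm(144, 7) = 1008: x ≡ 304 (mod 1008).
  Combine with x ≡ 4 (mod 19); new modulus lcm = 19152.
    Write x = 304 + 1008·t and substitute into x ≡ 4 (mod 19): 1008·t ≡ 4 − 304 = -300 (mod 19).
    Reduce coefficients mod 19: 1·t ≡ 4 (mod 19).
    So t ≡ 4 (mod 19).
    Then x = 304 + 1008·4 = 4336, valid modulo lcm(1008, 19) = 19152: x ≡ 4336 (mod 19152).
Verify against each original: 4336 mod 16 = 0, 4336 mod 9 = 7, 4336 mod 7 = 3, 4336 mod 19 = 4.

x ≡ 4336 (mod 19152).


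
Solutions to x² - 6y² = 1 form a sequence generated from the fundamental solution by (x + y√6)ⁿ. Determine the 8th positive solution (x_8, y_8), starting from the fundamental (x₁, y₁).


Step 1: Find the fundamental solution (x₁, y₁) of x² - 6y² = 1.
  Expand √6 as a continued fraction. a₀ = ⌊√6⌋ = 2; iterate m_{k+1} = d_k·a_k − m_k, d_{k+1} = (6 − m_{k+1}²)/d_k, a_{k+1} = ⌊(a₀ + m_{k+1})/d_{k+1}⌋ (starting m₀ = 0, d₀ = 1), with convergents p_k = a_k·p_{k-1} + p_{k-2}, q_k = a_k·q_{k-1} + q_{k-2} (p₋₁ = 1, q₋₁ = 0):
  k = 0: a₀ = 2; p₀/q₀ = 2/1; p₀² − 6·q₀² = 4 − 6 = -2.
  k = 1: m = 2, d = 2, a = ⌊(2 + 2)/2⌋ = 2; p/q = (2·2 + 1)/(2·1 + 0) = 5/2; p² − 6·q² = 25 − 24 = 1.
  The first convergent with p² − 6·q² = 1 gives the fundamental solution (x₁, y₁) = (5, 2).
Step 2: Apply the recurrence (x_{n+1}, y_{n+1}) = (x₁x_n + 6y₁y_n, x₁y_n + y₁x_n) repeatedly.
  From (x_1, y_1) = (5, 2): x_2 = 5·5 + 6·2·2 = 49; y_2 = 5·2 + 2·5 = 20.
  From (x_2, y_2) = (49, 20): x_3 = 5·49 + 6·2·20 = 485; y_3 = 5·20 + 2·49 = 198.
  From (x_3, y_3) = (485, 198): x_4 = 5·485 + 6·2·198 = 4801; y_4 = 5·198 + 2·485 = 1960.
  From (x_4, y_4) = (4801, 1960): x_5 = 5·4801 + 6·2·1960 = 47525; y_5 = 5·1960 + 2·4801 = 19402.
  From (x_5, y_5) = (47525, 19402): x_6 = 5·47525 + 6·2·19402 = 470449; y_6 = 5·19402 + 2·47525 = 192060.
  From (x_6, y_6) = (470449, 192060): x_7 = 5·470449 + 6·2·192060 = 4656965; y_7 = 5·192060 + 2·470449 = 1901198.
  From (x_7, y_7) = (4656965, 1901198): x_8 = 5·4656965 + 6·2·1901198 = 46099201; y_8 = 5·1901198 + 2·4656965 = 18819920.
Step 3: Verify x_8² - 6·y_8² = 2125136332838401 - 2125136332838400 = 1 (should be 1). ✓

(x_1, y_1) = (5, 2); (x_8, y_8) = (46099201, 18819920).


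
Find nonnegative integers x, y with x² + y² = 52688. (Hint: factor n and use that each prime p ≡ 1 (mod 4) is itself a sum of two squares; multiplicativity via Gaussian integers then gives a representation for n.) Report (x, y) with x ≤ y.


Step 1: Factor n = 52688 = 2^4 · 37 · 89.
Step 2: Check the mod-4 condition on each prime factor: 2 = 2 (special); 37 ≡ 1 (mod 4), exponent 1; 89 ≡ 1 (mod 4), exponent 1.
All primes ≡ 3 (mod 4) appear to even exponent (or don't appear), so by the two-squares theorem n IS expressible as a sum of two squares.
Step 3: Build a representation. Group n = k² · m with k = 4 and m = 37 · 89 = 3293 (a product of primes ≡ 1 (mod 4)); a representation of m scales to one of n via (k·x)² + (k·y)² = k²(x² + y²). Each prime p ≡ 1 (mod 4) is itself a sum of two squares; find a² by testing p − a² for a perfect square:
  37: 37 − 1² = 36 = 6² ⇒ 37 = 1² + 6².
  89: 89 − 1² = 88, 89 − 2² = 85, 89 − 3² = 80, 89 − 4² = 73, 89 − 5² = 64 = 8² ⇒ 89 = 5² + 8².
  Combine using the Brahmagupta–Fibonacci identity (a² + b²)(c² + d²) = (ac − bd)² + (ad + bc)² = (ac + bd)² + (ad − bc)²:
  37 · 89 = 3293: from (1² + 6²)(5² + 8²), take (1·5 − 6·8, 1·8 + 6·5) = (5 − 48, 8 + 30) = (-43, 38); dropping signs (only squares matter) gives (43, 38); check 43² + 38² = 1849 + 1444 = 3293 ✓.
  Scale by k = 4: (4·43, 4·38) = (172, 152).
Step 4: Order so x ≤ y and verify: 152² + 172² = 23104 + 29584 = 52688 = n. ✓

n = 52688 = 152² + 172² (one valid representation with x ≤ y).


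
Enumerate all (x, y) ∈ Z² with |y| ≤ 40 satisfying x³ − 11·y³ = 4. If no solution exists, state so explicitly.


The equation is x³ - 11y³ = 4. For fixed y, x³ = 11·y³ + 4, so a solution requires the RHS to be a perfect cube.
Strategy: iterate y from -40 to 40, compute RHS = 11·y³ + 4, and check whether it is a (positive or negative) perfect cube.
Check small values of y:
  y = 0: RHS = 4 is not a perfect cube.
  y = 1: RHS = 15 is not a perfect cube.
  y = -1: RHS = -7 is not a perfect cube.
  y = 2: RHS = 92 is not a perfect cube.
  y = -2: RHS = -84 is not a perfect cube.
  y = 3: RHS = 301 is not a perfect cube.
  y = -3: RHS = -293 is not a perfect cube.
Continuing the search up to |y| = 40 finds no solutions either.
No (x, y) in the scanned range satisfies the equation.

No integer solutions with |y| ≤ 40.


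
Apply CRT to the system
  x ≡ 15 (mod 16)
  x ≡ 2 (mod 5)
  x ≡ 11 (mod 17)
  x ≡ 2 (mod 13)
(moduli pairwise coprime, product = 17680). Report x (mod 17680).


Product of moduli M = 16 · 5 · 17 · 13 = 17680.
Merge one congruence at a time:
  Start: x ≡ 15 (mod 16).
  Combine with x ≡ 2 (mod 5); new modulus lcm = 80.
    Write x = 15 + 16·t and substitute into x ≡ 2 (mod 5): 16·t ≡ 2 − 15 = -13 (mod 5).
    Reduce coefficients mod 5: 1·t ≡ 2 (mod 5).
    So t ≡ 2 (mod 5).
    Then x = 15 + 16·2 = 47, valid modulo lcm(16, 5) = 80: x ≡ 47 (mod 80).
  Combine with x ≡ 11 (mod 17); new modulus lcm = 1360.
    Write x = 47 + 80·t and substitute into x ≡ 11 (mod 17): 80·t ≡ 11 − 47 = -36 (mod 17).
    Reduce coefficients mod 17: 12·t ≡ 15 (mod 17).
    The inverse of 12 mod 17 is 10 (since 12·10 = 120 = 7·17 + 1), so t ≡ 10·15 = 150 ≡ 14 (mod 17).
    Then x = 47 + 80·14 = 1167, valid modulo lcm(80, 17) = 1360: x ≡ 1167 (mod 1360).
  Combine with x ≡ 2 (mod 13); new modulus lcm = 17680.
    Write x = 1167 + 1360·t and substitute into x ≡ 2 (mod 13): 1360·t ≡ 2 − 1167 = -1165 (mod 13).
    Reduce coefficients mod 13: 8·t ≡ 5 (mod 13).
    The inverse of 8 mod 13 is 5 (since 8·5 = 40 = 3·13 + 1), so t ≡ 5·5 = 25 ≡ 12 (mod 13).
    Then x = 1167 + 1360·12 = 17487, valid modulo lcm(1360, 13) = 17680: x ≡ 17487 (mod 17680).
Verify against each original: 17487 mod 16 = 15, 17487 mod 5 = 2, 17487 mod 17 = 11, 17487 mod 13 = 2.

x ≡ 17487 (mod 17680).


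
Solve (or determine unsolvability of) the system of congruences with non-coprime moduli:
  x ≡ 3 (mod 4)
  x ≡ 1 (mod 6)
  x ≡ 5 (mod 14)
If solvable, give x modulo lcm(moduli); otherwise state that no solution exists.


Moduli 4, 6, 14 are not pairwise coprime, so CRT works modulo lcm(m_i) when all pairwise compatibility conditions hold.
Pairwise compatibility: gcd(m_i, m_j) must divide a_i - a_j for every pair.
Merge one congruence at a time:
  Start: x ≡ 3 (mod 4).
  Combine with x ≡ 1 (mod 6): gcd(4, 6) = 2; 1 - 3 = -2, which IS divisible by 2, so compatible.
    Write x = 3 + 4·t and substitute into x ≡ 1 (mod 6): 4·t ≡ 1 − 3 = -2 (mod 6).
    Divide the congruence (and modulus) by g = 2: 2·t ≡ -1 (mod 3).
    Reduce coefficients mod 3: 2·t ≡ 2 (mod 3).
    The inverse of 2 mod 3 is 2 (since 2·2 = 4 = 1·3 + 1), so t ≡ 2·2 = 4 ≡ 1 (mod 3).
    Then x = 3 + 4·1 = 7, valid modulo lcm(4, 6) = 12: x ≡ 7 (mod 12).
  Combine with x ≡ 5 (mod 14): gcd(12, 14) = 2; 5 - 7 = -2, which IS divisible by 2, so compatible.
    Write x = 7 + 12·t and substitute into x ≡ 5 (mod 14): 12·t ≡ 5 − 7 = -2 (mod 14).
    Divide the congruence (and modulus) by g = 2: 6·t ≡ -1 (mod 7).
    Reduce coefficients mod 7: 6·t ≡ 6 (mod 7).
    The inverse of 6 mod 7 is 6 (since 6·6 = 36 = 5·7 + 1), so t ≡ 6·6 = 36 ≡ 1 (mod 7).
    Then x = 7 + 12·1 = 19, valid modulo lcm(12, 14) = 84: x ≡ 19 (mod 84).
Verify: 19 mod 4 = 3, 19 mod 6 = 1, 19 mod 14 = 5.

x ≡ 19 (mod 84).


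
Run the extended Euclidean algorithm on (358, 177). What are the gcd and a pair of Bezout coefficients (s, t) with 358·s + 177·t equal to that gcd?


Euclidean algorithm on (358, 177) — divide until remainder is 0:
  358 = 2 · 177 + 4
  177 = 44 · 4 + 1
  4 = 4 · 1 + 0
gcd(358, 177) = 1.
Track Bezout coefficients alongside the remainders: start with r₀ = 358 = a·1 + b·0 (s = 1, t = 0) and r₁ = 177 = a·0 + b·1 (s = 0, t = 1); each new remainder r_{k+1} = r_{k-1} − q_k·r_k inherits s_{k+1} = s_{k-1} − q_k·s_k, t_{k+1} = t_{k-1} − q_k·t_k, so r_k = a·s_k + b·t_k at every step:
  q = 2: r = 4, s = 1 − 2·0 = 1, t = 0 − 2·1 = -2  (check: 358·1 + 177·(-2) = 4)
  q = 44: r = 1, s = 0 − 44·1 = -44, t = 1 − 44·(-2) = 89  (check: 358·(-44) + 177·89 = 1)
The row with r = 1 (the gcd) gives the Bezout coefficients s = -44, t = 89.
Result: 358 · (-44) + 177 · (89) = 1.

gcd(358, 177) = 1; s = -44, t = 89 (check: 358·(-44) + 177·89 = 1).


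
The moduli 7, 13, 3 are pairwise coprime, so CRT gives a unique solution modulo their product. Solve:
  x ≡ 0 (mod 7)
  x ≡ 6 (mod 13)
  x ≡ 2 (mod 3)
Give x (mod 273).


Moduli 7, 13, 3 are pairwise coprime; by CRT there is a unique solution modulo M = 7 · 13 · 3 = 273.
Solve pairwise, accumulating the modulus:
  Start with x ≡ 0 (mod 7).
  Combine with x ≡ 6 (mod 13): since gcd(7, 13) = 1, we get a unique residue mod 91.
    Write x = 0 + 7·t and substitute into x ≡ 6 (mod 13): 7·t ≡ 6 − 0 = 6 (mod 13).
    The inverse of 7 mod 13 is 2 (since 7·2 = 14 = 1·13 + 1), so t ≡ 2·6 = 12 ≡ 12 (mod 13).
    Then x = 0 + 7·12 = 84, valid modulo lcm(7, 13) = 91: x ≡ 84 (mod 91).
  Combine with x ≡ 2 (mod 3): since gcd(91, 3) = 1, we get a unique residue mod 273.
    Write x = 84 + 91·t and substitute into x ≡ 2 (mod 3): 91·t ≡ 2 − 84 = -82 (mod 3).
    Reduce coefficients mod 3: 1·t ≡ 2 (mod 3).
    So t ≡ 2 (mod 3).
    Then x = 84 + 91·2 = 266, valid modulo lcm(91, 3) = 273: x ≡ 266 (mod 273).
Verify: 266 mod 7 = 0 ✓, 266 mod 13 = 6 ✓, 266 mod 3 = 2 ✓.

x ≡ 266 (mod 273).


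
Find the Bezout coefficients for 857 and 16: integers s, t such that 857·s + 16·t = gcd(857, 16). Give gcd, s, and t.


Euclidean algorithm on (857, 16) — divide until remainder is 0:
  857 = 53 · 16 + 9
  16 = 1 · 9 + 7
  9 = 1 · 7 + 2
  7 = 3 · 2 + 1
  2 = 2 · 1 + 0
gcd(857, 16) = 1.
Track Bezout coefficients alongside the remainders: start with r₀ = 857 = a·1 + b·0 (s = 1, t = 0) and r₁ = 16 = a·0 + b·1 (s = 0, t = 1); each new remainder r_{k+1} = r_{k-1} − q_k·r_k inherits s_{k+1} = s_{k-1} − q_k·s_k, t_{k+1} = t_{k-1} − q_k·t_k, so r_k = a·s_k + b·t_k at every step:
  q = 53: r = 9, s = 1 − 53·0 = 1, t = 0 − 53·1 = -53  (check: 857·1 + 16·(-53) = 9)
  q = 1: r = 7, s = 0 − 1·1 = -1, t = 1 − 1·(-53) = 54  (check: 857·(-1) + 16·54 = 7)
  q = 1: r = 2, s = 1 − 1·(-1) = 2, t = -53 − 1·54 = -107  (check: 857·2 + 16·(-107) = 2)
  q = 3: r = 1, s = -1 − 3·2 = -7, t = 54 − 3·(-107) = 375  (check: 857·(-7) + 16·375 = 1)
The row with r = 1 (the gcd) gives the Bezout coefficients s = -7, t = 375.
Result: 857 · (-7) + 16 · (375) = 1.

gcd(857, 16) = 1; s = -7, t = 375 (check: 857·(-7) + 16·375 = 1).


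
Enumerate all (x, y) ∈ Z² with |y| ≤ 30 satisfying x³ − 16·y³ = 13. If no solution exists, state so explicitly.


The equation is x³ - 16y³ = 13. For fixed y, x³ = 16·y³ + 13, so a solution requires the RHS to be a perfect cube.
Strategy: iterate y from -30 to 30, compute RHS = 16·y³ + 13, and check whether it is a (positive or negative) perfect cube.
Check small values of y:
  y = 0: RHS = 13 is not a perfect cube.
  y = 1: RHS = 29 is not a perfect cube.
  y = -1: RHS = -3 is not a perfect cube.
  y = 2: RHS = 141 is not a perfect cube.
  y = -2: RHS = -115 is not a perfect cube.
  y = 3: RHS = 445 is not a perfect cube.
  y = -3: RHS = -419 is not a perfect cube.
Continuing the search up to |y| = 30 finds no solutions either.
No (x, y) in the scanned range satisfies the equation.

No integer solutions with |y| ≤ 30.


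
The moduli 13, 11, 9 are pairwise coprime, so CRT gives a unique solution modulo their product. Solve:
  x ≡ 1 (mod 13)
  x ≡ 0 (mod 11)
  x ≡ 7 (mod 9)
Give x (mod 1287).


Moduli 13, 11, 9 are pairwise coprime; by CRT there is a unique solution modulo M = 13 · 11 · 9 = 1287.
Solve pairwise, accumulating the modulus:
  Start with x ≡ 1 (mod 13).
  Combine with x ≡ 0 (mod 11): since gcd(13, 11) = 1, we get a unique residue mod 143.
    Write x = 1 + 13·t and substitute into x ≡ 0 (mod 11): 13·t ≡ 0 − 1 = -1 (mod 11).
    Reduce coefficients mod 11: 2·t ≡ 10 (mod 11).
    The inverse of 2 mod 11 is 6 (since 2·6 = 12 = 1·11 + 1), so t ≡ 6·10 = 60 ≡ 5 (mod 11).
    Then x = 1 + 13·5 = 66, valid modulo lcm(13, 11) = 143: x ≡ 66 (mod 143).
  Combine with x ≡ 7 (mod 9): since gcd(143, 9) = 1, we get a unique residue mod 1287.
    Write x = 66 + 143·t and substitute into x ≡ 7 (mod 9): 143·t ≡ 7 − 66 = -59 (mod 9).
    Reduce coefficients mod 9: 8·t ≡ 4 (mod 9).
    The inverse of 8 mod 9 is 8 (since 8·8 = 64 = 7·9 + 1), so t ≡ 8·4 = 32 ≡ 5 (mod 9).
    Then x = 66 + 143·5 = 781, valid modulo lcm(143, 9) = 1287: x ≡ 781 (mod 1287).
Verify: 781 mod 13 = 1 ✓, 781 mod 11 = 0 ✓, 781 mod 9 = 7 ✓.

x ≡ 781 (mod 1287).


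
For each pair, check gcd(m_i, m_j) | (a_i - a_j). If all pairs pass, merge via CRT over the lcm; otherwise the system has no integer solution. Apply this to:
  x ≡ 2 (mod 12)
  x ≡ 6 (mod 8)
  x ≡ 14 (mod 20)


Moduli 12, 8, 20 are not pairwise coprime, so CRT works modulo lcm(m_i) when all pairwise compatibility conditions hold.
Pairwise compatibility: gcd(m_i, m_j) must divide a_i - a_j for every pair.
Merge one congruence at a time:
  Start: x ≡ 2 (mod 12).
  Combine with x ≡ 6 (mod 8): gcd(12, 8) = 4; 6 - 2 = 4, which IS divisible by 4, so compatible.
    Write x = 2 + 12·t and substitute into x ≡ 6 (mod 8): 12·t ≡ 6 − 2 = 4 (mod 8).
    Divide the congruence (and modulus) by g = 4: 3·t ≡ 1 (mod 2).
    Reduce coefficients mod 2: 1·t ≡ 1 (mod 2).
    So t ≡ 1 (mod 2).
    Then x = 2 + 12·1 = 14, valid modulo lcm(12, 8) = 24: x ≡ 14 (mod 24).
  Combine with x ≡ 14 (mod 20): gcd(24, 20) = 4; 14 - 14 = 0, which IS divisible by 4, so compatible.
    Write x = 14 + 24·t and substitute into x ≡ 14 (mod 20): 24·t ≡ 14 − 14 = 0 (mod 20).
    Divide the congruence (and modulus) by g = 4: 6·t ≡ 0 (mod 5).
    Reduce coefficients mod 5: 1·t ≡ 0 (mod 5).
    So t ≡ 0 (mod 5).
    Then x = 14 + 24·0 = 14, valid modulo lcm(24, 20) = 120: x ≡ 14 (mod 120).
Verify: 14 mod 12 = 2, 14 mod 8 = 6, 14 mod 20 = 14.

x ≡ 14 (mod 120).


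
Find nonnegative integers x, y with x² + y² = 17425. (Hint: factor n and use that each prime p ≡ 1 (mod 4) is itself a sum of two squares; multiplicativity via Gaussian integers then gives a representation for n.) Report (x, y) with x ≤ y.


Step 1: Factor n = 17425 = 5^2 · 17 · 41.
Step 2: Check the mod-4 condition on each prime factor: 5 ≡ 1 (mod 4), exponent 2; 17 ≡ 1 (mod 4), exponent 1; 41 ≡ 1 (mod 4), exponent 1.
All primes ≡ 3 (mod 4) appear to even exponent (or don't appear), so by the two-squares theorem n IS expressible as a sum of two squares.
Step 3: Build a representation. Group n = k² · m with k = 5 and m = 17 · 41 = 697 (a product of primes ≡ 1 (mod 4)); a representation of m scales to one of n via (k·x)² + (k·y)² = k²(x² + y²). Each prime p ≡ 1 (mod 4) is itself a sum of two squares; find a² by testing p − a² for a perfect square:
  17: 17 − 1² = 16 = 4² ⇒ 17 = 1² + 4².
  41: 41 − 1² = 40, 41 − 2² = 37, 41 − 3² = 32, 41 − 4² = 25 = 5² ⇒ 41 = 4² + 5².
  Combine using the Brahmagupta–Fibonacci identity (a² + b²)(c² + d²) = (ac − bd)² + (ad + bc)² = (ac + bd)² + (ad − bc)²:
  17 · 41 = 697: from (1² + 4²)(4² + 5²), take (1·4 − 4·5, 1·5 + 4·4) = (4 − 20, 5 + 16) = (-16, 21); dropping signs (only squares matter) gives (16, 21); check 16² + 21² = 256 + 441 = 697 ✓.
  Scale by k = 5: (5·16, 5·21) = (80, 105).
Step 4: Order so x ≤ y and verify: 80² + 105² = 6400 + 11025 = 17425 = n. ✓

n = 17425 = 80² + 105² (one valid representation with x ≤ y).


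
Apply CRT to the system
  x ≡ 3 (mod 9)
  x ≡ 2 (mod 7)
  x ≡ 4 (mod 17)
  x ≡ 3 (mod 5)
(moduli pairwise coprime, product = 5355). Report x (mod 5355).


Product of moduli M = 9 · 7 · 17 · 5 = 5355.
Merge one congruence at a time:
  Start: x ≡ 3 (mod 9).
  Combine with x ≡ 2 (mod 7); new modulus lcm = 63.
    Write x = 3 + 9·t and substitute into x ≡ 2 (mod 7): 9·t ≡ 2 − 3 = -1 (mod 7).
    Reduce coefficients mod 7: 2·t ≡ 6 (mod 7).
    The inverse of 2 mod 7 is 4 (since 2·4 = 8 = 1·7 + 1), so t ≡ 4·6 = 24 ≡ 3 (mod 7).
    Then x = 3 + 9·3 = 30, valid modulo lcm(9, 7) = 63: x ≡ 30 (mod 63).
  Combine with x ≡ 4 (mod 17); new modulus lcm = 1071.
    Write x = 30 + 63·t and substitute into x ≡ 4 (mod 17): 63·t ≡ 4 − 30 = -26 (mod 17).
    Reduce coefficients mod 17: 12·t ≡ 8 (mod 17).
    The inverse of 12 mod 17 is 10 (since 12·10 = 120 = 7·17 + 1), so t ≡ 10·8 = 80 ≡ 12 (mod 17).
    Then x = 30 + 63·12 = 786, valid modulo lcm(63, 17) = 1071: x ≡ 786 (mod 1071).
  Combine with x ≡ 3 (mod 5); new modulus lcm = 5355.
    Write x = 786 + 1071·t and substitute into x ≡ 3 (mod 5): 1071·t ≡ 3 − 786 = -783 (mod 5).
    Reduce coefficients mod 5: 1·t ≡ 2 (mod 5).
    So t ≡ 2 (mod 5).
    Then x = 786 + 1071·2 = 2928, valid modulo lcm(1071, 5) = 5355: x ≡ 2928 (mod 5355).
Verify against each original: 2928 mod 9 = 3, 2928 mod 7 = 2, 2928 mod 17 = 4, 2928 mod 5 = 3.

x ≡ 2928 (mod 5355).


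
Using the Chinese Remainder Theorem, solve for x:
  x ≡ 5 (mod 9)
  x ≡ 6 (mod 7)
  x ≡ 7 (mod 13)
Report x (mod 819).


Moduli 9, 7, 13 are pairwise coprime; by CRT there is a unique solution modulo M = 9 · 7 · 13 = 819.
Solve pairwise, accumulating the modulus:
  Start with x ≡ 5 (mod 9).
  Combine with x ≡ 6 (mod 7): since gcd(9, 7) = 1, we get a unique residue mod 63.
    Write x = 5 + 9·t and substitute into x ≡ 6 (mod 7): 9·t ≡ 6 − 5 = 1 (mod 7).
    Reduce coefficients mod 7: 2·t ≡ 1 (mod 7).
    The inverse of 2 mod 7 is 4 (since 2·4 = 8 = 1·7 + 1), so t ≡ 4·1 = 4 ≡ 4 (mod 7).
    Then x = 5 + 9·4 = 41, valid modulo lcm(9, 7) = 63: x ≡ 41 (mod 63).
  Combine with x ≡ 7 (mod 13): since gcd(63, 13) = 1, we get a unique residue mod 819.
    Write x = 41 + 63·t and substitute into x ≡ 7 (mod 13): 63·t ≡ 7 − 41 = -34 (mod 13).
    Reduce coefficients mod 13: 11·t ≡ 5 (mod 13).
    The inverse of 11 mod 13 is 6 (since 11·6 = 66 = 5·13 + 1), so t ≡ 6·5 = 30 ≡ 4 (mod 13).
    Then x = 41 + 63·4 = 293, valid modulo lcm(63, 13) = 819: x ≡ 293 (mod 819).
Verify: 293 mod 9 = 5 ✓, 293 mod 7 = 6 ✓, 293 mod 13 = 7 ✓.

x ≡ 293 (mod 819).


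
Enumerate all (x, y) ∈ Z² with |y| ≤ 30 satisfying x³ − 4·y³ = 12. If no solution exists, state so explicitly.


The equation is x³ - 4y³ = 12. For fixed y, x³ = 4·y³ + 12, so a solution requires the RHS to be a perfect cube.
Strategy: iterate y from -30 to 30, compute RHS = 4·y³ + 12, and check whether it is a (positive or negative) perfect cube.
Check small values of y:
  y = 0: RHS = 12 is not a perfect cube.
  y = 1: RHS = 16 is not a perfect cube.
  y = -1: RHS = 8 = (2)³ ⇒ x = 2 works.
  y = 2: RHS = 44 is not a perfect cube.
  y = -2: RHS = -20 is not a perfect cube.
  y = 3: RHS = 120 is not a perfect cube.
  y = -3: RHS = -96 is not a perfect cube.
Continuing, at y = 5: RHS = 512 = (8)³ ⇒ x = 8 works.
Searching the remaining y in |y| ≤ 30 finds no further solutions.
Collected solutions: (2, -1), (8, 5).

Solutions (with |y| ≤ 30): (2, -1), (8, 5).


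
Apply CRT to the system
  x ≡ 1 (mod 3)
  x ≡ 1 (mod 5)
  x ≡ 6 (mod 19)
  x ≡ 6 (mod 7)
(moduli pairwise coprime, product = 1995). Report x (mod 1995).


Product of moduli M = 3 · 5 · 19 · 7 = 1995.
Merge one congruence at a time:
  Start: x ≡ 1 (mod 3).
  Combine with x ≡ 1 (mod 5); new modulus lcm = 15.
    Write x = 1 + 3·t and substitute into x ≡ 1 (mod 5): 3·t ≡ 1 − 1 = 0 (mod 5).
    The inverse of 3 mod 5 is 2 (since 3·2 = 6 = 1·5 + 1), so t ≡ 2·0 = 0 ≡ 0 (mod 5).
    Then x = 1 + 3·0 = 1, valid modulo lcm(3, 5) = 15: x ≡ 1 (mod 15).
  Combine with x ≡ 6 (mod 19); new modulus lcm = 285.
    Write x = 1 + 15·t and substitute into x ≡ 6 (mod 19): 15·t ≡ 6 − 1 = 5 (mod 19).
    The inverse of 15 mod 19 is 14 (since 15·14 = 210 = 11·19 + 1), so t ≡ 14·5 = 70 ≡ 13 (mod 19).
    Then x = 1 + 15·13 = 196, valid modulo lcm(15, 19) = 285: x ≡ 196 (mod 285).
  Combine with x ≡ 6 (mod 7); new modulus lcm = 1995.
    Write x = 196 + 285·t and substitute into x ≡ 6 (mod 7): 285·t ≡ 6 − 196 = -190 (mod 7).
    Reduce coefficients mod 7: 5·t ≡ 6 (mod 7).
    The inverse of 5 mod 7 is 3 (since 5·3 = 15 = 2·7 + 1), so t ≡ 3·6 = 18 ≡ 4 (mod 7).
    Then x = 196 + 285·4 = 1336, valid modulo lcm(285, 7) = 1995: x ≡ 1336 (mod 1995).
Verify against each original: 1336 mod 3 = 1, 1336 mod 5 = 1, 1336 mod 19 = 6, 1336 mod 7 = 6.

x ≡ 1336 (mod 1995).


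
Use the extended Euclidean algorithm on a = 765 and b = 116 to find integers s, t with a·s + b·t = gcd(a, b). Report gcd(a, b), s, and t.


Euclidean algorithm on (765, 116) — divide until remainder is 0:
  765 = 6 · 116 + 69
  116 = 1 · 69 + 47
  69 = 1 · 47 + 22
  47 = 2 · 22 + 3
  22 = 7 · 3 + 1
  3 = 3 · 1 + 0
gcd(765, 116) = 1.
Track Bezout coefficients alongside the remainders: start with r₀ = 765 = a·1 + b·0 (s = 1, t = 0) and r₁ = 116 = a·0 + b·1 (s = 0, t = 1); each new remainder r_{k+1} = r_{k-1} − q_k·r_k inherits s_{k+1} = s_{k-1} − q_k·s_k, t_{k+1} = t_{k-1} − q_k·t_k, so r_k = a·s_k + b·t_k at every step:
  q = 6: r = 69, s = 1 − 6·0 = 1, t = 0 − 6·1 = -6  (check: 765·1 + 116·(-6) = 69)
  q = 1: r = 47, s = 0 − 1·1 = -1, t = 1 − 1·(-6) = 7  (check: 765·(-1) + 116·7 = 47)
  q = 1: r = 22, s = 1 − 1·(-1) = 2, t = -6 − 1·7 = -13  (check: 765·2 + 116·(-13) = 22)
  q = 2: r = 3, s = -1 − 2·2 = -5, t = 7 − 2·(-13) = 33  (check: 765·(-5) + 116·33 = 3)
  q = 7: r = 1, s = 2 − 7·(-5) = 37, t = -13 − 7·33 = -244  (check: 765·37 + 116·(-244) = 1)
The row with r = 1 (the gcd) gives the Bezout coefficients s = 37, t = -244.
Result: 765 · (37) + 116 · (-244) = 1.

gcd(765, 116) = 1; s = 37, t = -244 (check: 765·37 + 116·(-244) = 1).


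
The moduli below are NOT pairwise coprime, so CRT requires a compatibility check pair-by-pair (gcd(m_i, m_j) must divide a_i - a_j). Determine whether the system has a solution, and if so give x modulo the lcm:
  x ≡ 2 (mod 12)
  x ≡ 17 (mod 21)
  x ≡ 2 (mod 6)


Moduli 12, 21, 6 are not pairwise coprime, so CRT works modulo lcm(m_i) when all pairwise compatibility conditions hold.
Pairwise compatibility: gcd(m_i, m_j) must divide a_i - a_j for every pair.
Merge one congruence at a time:
  Start: x ≡ 2 (mod 12).
  Combine with x ≡ 17 (mod 21): gcd(12, 21) = 3; 17 - 2 = 15, which IS divisible by 3, so compatible.
    Write x = 2 + 12·t and substitute into x ≡ 17 (mod 21): 12·t ≡ 17 − 2 = 15 (mod 21).
    Divide the congruence (and modulus) by g = 3: 4·t ≡ 5 (mod 7).
    The inverse of 4 mod 7 is 2 (since 4·2 = 8 = 1·7 + 1), so t ≡ 2·5 = 10 ≡ 3 (mod 7).
    Then x = 2 + 12·3 = 38, valid modulo lcm(12, 21) = 84: x ≡ 38 (mod 84).
  Combine with x ≡ 2 (mod 6): gcd(84, 6) = 6; 2 - 38 = -36, which IS divisible by 6, so compatible.
    Write x = 38 + 84·t and substitute into x ≡ 2 (mod 6): 84·t ≡ 2 − 38 = -36 (mod 6).
    Divide the congruence (and modulus) by g = 6: 14·t ≡ -6 (mod 1).
    Modulo 1 every t works; take t = 0.
    Then x = 38 + 84·0 = 38, valid modulo lcm(84, 6) = 84: x ≡ 38 (mod 84).
Verify: 38 mod 12 = 2, 38 mod 21 = 17, 38 mod 6 = 2.

x ≡ 38 (mod 84).


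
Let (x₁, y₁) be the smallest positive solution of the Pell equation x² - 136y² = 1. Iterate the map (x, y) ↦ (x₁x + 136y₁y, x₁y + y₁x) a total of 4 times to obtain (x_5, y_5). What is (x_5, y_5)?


Step 1: Find the fundamental solution (x₁, y₁) of x² - 136y² = 1.
  Expand √136 as a continued fraction. a₀ = ⌊√136⌋ = 11; iterate m_{k+1} = d_k·a_k − m_k, d_{k+1} = (136 − m_{k+1}²)/d_k, a_{k+1} = ⌊(a₀ + m_{k+1})/d_{k+1}⌋ (starting m₀ = 0, d₀ = 1), with convergents p_k = a_k·p_{k-1} + p_{k-2}, q_k = a_k·q_{k-1} + q_{k-2} (p₋₁ = 1, q₋₁ = 0):
  k = 0: a₀ = 11; p₀/q₀ = 11/1; p₀² − 136·q₀² = 121 − 136 = -15.
  k = 1: m = 11, d = 15, a = ⌊(11 + 11)/15⌋ = 1; p/q = (1·11 + 1)/(1·1 + 0) = 12/1; p² − 136·q² = 144 − 136 = 8.
  k = 2: m = 4, d = 8, a = ⌊(11 + 4)/8⌋ = 1; p/q = (1·12 + 11)/(1·1 + 1) = 23/2; p² − 136·q² = 529 − 544 = -15.
  k = 3: m = 4, d = 15, a = ⌊(11 + 4)/15⌋ = 1; p/q = (1·23 + 12)/(1·2 + 1) = 35/3; p² − 136·q² = 1225 − 1224 = 1.
  The first convergent with p² − 136·q² = 1 gives the fundamental solution (x₁, y₁) = (35, 3).
Step 2: Apply the recurrence (x_{n+1}, y_{n+1}) = (x₁x_n + 136y₁y_n, x₁y_n + y₁x_n) repeatedly.
  From (x_1, y_1) = (35, 3): x_2 = 35·35 + 136·3·3 = 2449; y_2 = 35·3 + 3·35 = 210.
  From (x_2, y_2) = (2449, 210): x_3 = 35·2449 + 136·3·210 = 171395; y_3 = 35·210 + 3·2449 = 14697.
  From (x_3, y_3) = (171395, 14697): x_4 = 35·171395 + 136·3·14697 = 11995201; y_4 = 35·14697 + 3·171395 = 1028580.
  From (x_4, y_4) = (11995201, 1028580): x_5 = 35·11995201 + 136·3·1028580 = 839492675; y_5 = 35·1028580 + 3·11995201 = 71985903.
Step 3: Verify x_5² - 136·y_5² = 704747951378655625 - 704747951378655624 = 1 (should be 1). ✓

(x_1, y_1) = (35, 3); (x_5, y_5) = (839492675, 71985903).


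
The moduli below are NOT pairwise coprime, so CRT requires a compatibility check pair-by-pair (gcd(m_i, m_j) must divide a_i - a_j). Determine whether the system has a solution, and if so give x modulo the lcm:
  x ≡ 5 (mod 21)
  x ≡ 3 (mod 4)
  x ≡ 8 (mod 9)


Moduli 21, 4, 9 are not pairwise coprime, so CRT works modulo lcm(m_i) when all pairwise compatibility conditions hold.
Pairwise compatibility: gcd(m_i, m_j) must divide a_i - a_j for every pair.
Merge one congruence at a time:
  Start: x ≡ 5 (mod 21).
  Combine with x ≡ 3 (mod 4): gcd(21, 4) = 1; 3 - 5 = -2, which IS divisible by 1, so compatible.
    Write x = 5 + 21·t and substitute into x ≡ 3 (mod 4): 21·t ≡ 3 − 5 = -2 (mod 4).
    Reduce coefficients mod 4: 1·t ≡ 2 (mod 4).
    So t ≡ 2 (mod 4).
    Then x = 5 + 21·2 = 47, valid modulo lcm(21, 4) = 84: x ≡ 47 (mod 84).
  Combine with x ≡ 8 (mod 9): gcd(84, 9) = 3; 8 - 47 = -39, which IS divisible by 3, so compatible.
    Write x = 47 + 84·t and substitute into x ≡ 8 (mod 9): 84·t ≡ 8 − 47 = -39 (mod 9).
    Divide the congruence (and modulus) by g = 3: 28·t ≡ -13 (mod 3).
    Reduce coefficients mod 3: 1·t ≡ 2 (mod 3).
    So t ≡ 2 (mod 3).
    Then x = 47 + 84·2 = 215, valid modulo lcm(84, 9) = 252: x ≡ 215 (mod 252).
Verify: 215 mod 21 = 5, 215 mod 4 = 3, 215 mod 9 = 8.

x ≡ 215 (mod 252).


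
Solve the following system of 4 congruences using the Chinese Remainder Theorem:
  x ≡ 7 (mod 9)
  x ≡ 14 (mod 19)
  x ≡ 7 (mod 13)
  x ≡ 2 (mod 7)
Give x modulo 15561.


Product of moduli M = 9 · 19 · 13 · 7 = 15561.
Merge one congruence at a time:
  Start: x ≡ 7 (mod 9).
  Combine with x ≡ 14 (mod 19); new modulus lcm = 171.
    Write x = 7 + 9·t and substitute into x ≡ 14 (mod 19): 9·t ≡ 14 − 7 = 7 (mod 19).
    The inverse of 9 mod 19 is 17 (since 9·17 = 153 = 8·19 + 1), so t ≡ 17·7 = 119 ≡ 5 (mod 19).
    Then x = 7 + 9·5 = 52, valid modulo lcm(9, 19) = 171: x ≡ 52 (mod 171).
  Combine with x ≡ 7 (mod 13); new modulus lcm = 2223.
    Write x = 52 + 171·t and substitute into x ≡ 7 (mod 13): 171·t ≡ 7 − 52 = -45 (mod 13).
    Reduce coefficients mod 13: 2·t ≡ 7 (mod 13).
    The inverse of 2 mod 13 is 7 (since 2·7 = 14 = 1·13 + 1), so t ≡ 7·7 = 49 ≡ 10 (mod 13).
    Then x = 52 + 171·10 = 1762, valid modulo lcm(171, 13) = 2223: x ≡ 1762 (mod 2223).
  Combine with x ≡ 2 (mod 7); new modulus lcm = 15561.
    Write x = 1762 + 2223·t and substitute into x ≡ 2 (mod 7): 2223·t ≡ 2 − 1762 = -1760 (mod 7).
    Reduce coefficients mod 7: 4·t ≡ 4 (mod 7).
    The inverse of 4 mod 7 is 2 (since 4·2 = 8 = 1·7 + 1), so t ≡ 2·4 = 8 ≡ 1 (mod 7).
    Then x = 1762 + 2223·1 = 3985, valid modulo lcm(2223, 7) = 15561: x ≡ 3985 (mod 15561).
Verify against each original: 3985 mod 9 = 7, 3985 mod 19 = 14, 3985 mod 13 = 7, 3985 mod 7 = 2.

x ≡ 3985 (mod 15561).


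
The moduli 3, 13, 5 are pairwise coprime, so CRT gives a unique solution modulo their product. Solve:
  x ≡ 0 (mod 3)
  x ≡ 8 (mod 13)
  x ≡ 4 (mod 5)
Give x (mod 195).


Moduli 3, 13, 5 are pairwise coprime; by CRT there is a unique solution modulo M = 3 · 13 · 5 = 195.
Solve pairwise, accumulating the modulus:
  Start with x ≡ 0 (mod 3).
  Combine with x ≡ 8 (mod 13): since gcd(3, 13) = 1, we get a unique residue mod 39.
    Write x = 0 + 3·t and substitute into x ≡ 8 (mod 13): 3·t ≡ 8 − 0 = 8 (mod 13).
    The inverse of 3 mod 13 is 9 (since 3·9 = 27 = 2·13 + 1), so t ≡ 9·8 = 72 ≡ 7 (mod 13).
    Then x = 0 + 3·7 = 21, valid modulo lcm(3, 13) = 39: x ≡ 21 (mod 39).
  Combine with x ≡ 4 (mod 5): since gcd(39, 5) = 1, we get a unique residue mod 195.
    Write x = 21 + 39·t and substitute into x ≡ 4 (mod 5): 39·t ≡ 4 − 21 = -17 (mod 5).
    Reduce coefficients mod 5: 4·t ≡ 3 (mod 5).
    The inverse of 4 mod 5 is 4 (since 4·4 = 16 = 3·5 + 1), so t ≡ 4·3 = 12 ≡ 2 (mod 5).
    Then x = 21 + 39·2 = 99, valid modulo lcm(39, 5) = 195: x ≡ 99 (mod 195).
Verify: 99 mod 3 = 0 ✓, 99 mod 13 = 8 ✓, 99 mod 5 = 4 ✓.

x ≡ 99 (mod 195).


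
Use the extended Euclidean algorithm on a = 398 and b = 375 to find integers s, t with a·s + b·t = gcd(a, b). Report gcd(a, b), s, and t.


Euclidean algorithm on (398, 375) — divide until remainder is 0:
  398 = 1 · 375 + 23
  375 = 16 · 23 + 7
  23 = 3 · 7 + 2
  7 = 3 · 2 + 1
  2 = 2 · 1 + 0
gcd(398, 375) = 1.
Track Bezout coefficients alongside the remainders: start with r₀ = 398 = a·1 + b·0 (s = 1, t = 0) and r₁ = 375 = a·0 + b·1 (s = 0, t = 1); each new remainder r_{k+1} = r_{k-1} − q_k·r_k inherits s_{k+1} = s_{k-1} − q_k·s_k, t_{k+1} = t_{k-1} − q_k·t_k, so r_k = a·s_k + b·t_k at every step:
  q = 1: r = 23, s = 1 − 1·0 = 1, t = 0 − 1·1 = -1  (check: 398·1 + 375·(-1) = 23)
  q = 16: r = 7, s = 0 − 16·1 = -16, t = 1 − 16·(-1) = 17  (check: 398·(-16) + 375·17 = 7)
  q = 3: r = 2, s = 1 − 3·(-16) = 49, t = -1 − 3·17 = -52  (check: 398·49 + 375·(-52) = 2)
  q = 3: r = 1, s = -16 − 3·49 = -163, t = 17 − 3·(-52) = 173  (check: 398·(-163) + 375·173 = 1)
The row with r = 1 (the gcd) gives the Bezout coefficients s = -163, t = 173.
Result: 398 · (-163) + 375 · (173) = 1.

gcd(398, 375) = 1; s = -163, t = 173 (check: 398·(-163) + 375·173 = 1).


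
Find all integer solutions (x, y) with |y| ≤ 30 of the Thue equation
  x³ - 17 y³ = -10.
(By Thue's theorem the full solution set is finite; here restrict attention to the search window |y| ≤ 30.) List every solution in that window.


The equation is x³ - 17y³ = -10. For fixed y, x³ = 17·y³ − 10, so a solution requires the RHS to be a perfect cube.
Strategy: iterate y from -30 to 30, compute RHS = 17·y³ − 10, and check whether it is a (positive or negative) perfect cube.
Check small values of y:
  y = 0: RHS = -10 is not a perfect cube.
  y = 1: RHS = 7 is not a perfect cube.
  y = -1: RHS = -27 = (-3)³ ⇒ x = -3 works.
  y = 2: RHS = 126 is not a perfect cube.
  y = -2: RHS = -146 is not a perfect cube.
  y = 3: RHS = 449 is not a perfect cube.
  y = -3: RHS = -469 is not a perfect cube.
Continuing the search up to |y| = 30 finds no further solutions beyond those listed.
Collected solutions: (-3, -1).

Solutions (with |y| ≤ 30): (-3, -1).


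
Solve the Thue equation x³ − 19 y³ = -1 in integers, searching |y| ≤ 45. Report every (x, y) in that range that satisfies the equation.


The equation is x³ - 19y³ = -1. For fixed y, x³ = 19·y³ − 1, so a solution requires the RHS to be a perfect cube.
Strategy: iterate y from -45 to 45, compute RHS = 19·y³ − 1, and check whether it is a (positive or negative) perfect cube.
Check small values of y:
  y = 0: RHS = -1 = (-1)³ ⇒ x = -1 works.
  y = 1: RHS = 18 is not a perfect cube.
  y = -1: RHS = -20 is not a perfect cube.
  y = 2: RHS = 151 is not a perfect cube.
  y = -2: RHS = -153 is not a perfect cube.
  y = 3: RHS = 512 = (8)³ ⇒ x = 8 works.
  y = -3: RHS = -514 is not a perfect cube.
Continuing the search up to |y| = 45 finds no further solutions beyond those listed.
Collected solutions: (-1, 0), (8, 3).

Solutions (with |y| ≤ 45): (-1, 0), (8, 3).


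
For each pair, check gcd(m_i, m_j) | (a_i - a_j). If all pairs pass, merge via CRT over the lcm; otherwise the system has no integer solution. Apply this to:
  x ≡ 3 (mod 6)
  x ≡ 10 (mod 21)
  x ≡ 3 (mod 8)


Moduli 6, 21, 8 are not pairwise coprime, so CRT works modulo lcm(m_i) when all pairwise compatibility conditions hold.
Pairwise compatibility: gcd(m_i, m_j) must divide a_i - a_j for every pair.
Merge one congruence at a time:
  Start: x ≡ 3 (mod 6).
  Combine with x ≡ 10 (mod 21): gcd(6, 21) = 3, and 10 - 3 = 7 is NOT divisible by 3.
    ⇒ system is inconsistent (no integer solution).

No solution (the system is inconsistent).


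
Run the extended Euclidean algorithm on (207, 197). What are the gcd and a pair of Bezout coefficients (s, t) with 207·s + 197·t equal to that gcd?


Euclidean algorithm on (207, 197) — divide until remainder is 0:
  207 = 1 · 197 + 10
  197 = 19 · 10 + 7
  10 = 1 · 7 + 3
  7 = 2 · 3 + 1
  3 = 3 · 1 + 0
gcd(207, 197) = 1.
Track Bezout coefficients alongside the remainders: start with r₀ = 207 = a·1 + b·0 (s = 1, t = 0) and r₁ = 197 = a·0 + b·1 (s = 0, t = 1); each new remainder r_{k+1} = r_{k-1} − q_k·r_k inherits s_{k+1} = s_{k-1} − q_k·s_k, t_{k+1} = t_{k-1} − q_k·t_k, so r_k = a·s_k + b·t_k at every step:
  q = 1: r = 10, s = 1 − 1·0 = 1, t = 0 − 1·1 = -1  (check: 207·1 + 197·(-1) = 10)
  q = 19: r = 7, s = 0 − 19·1 = -19, t = 1 − 19·(-1) = 20  (check: 207·(-19) + 197·20 = 7)
  q = 1: r = 3, s = 1 − 1·(-19) = 20, t = -1 − 1·20 = -21  (check: 207·20 + 197·(-21) = 3)
  q = 2: r = 1, s = -19 − 2·20 = -59, t = 20 − 2·(-21) = 62  (check: 207·(-59) + 197·62 = 1)
The row with r = 1 (the gcd) gives the Bezout coefficients s = -59, t = 62.
Result: 207 · (-59) + 197 · (62) = 1.

gcd(207, 197) = 1; s = -59, t = 62 (check: 207·(-59) + 197·62 = 1).


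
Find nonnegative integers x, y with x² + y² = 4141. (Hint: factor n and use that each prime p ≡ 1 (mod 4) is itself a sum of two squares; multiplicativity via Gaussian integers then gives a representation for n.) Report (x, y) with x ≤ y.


Step 1: Factor n = 4141 = 41 · 101.
Step 2: Check the mod-4 condition on each prime factor: 41 ≡ 1 (mod 4), exponent 1; 101 ≡ 1 (mod 4), exponent 1.
All primes ≡ 3 (mod 4) appear to even exponent (or don't appear), so by the two-squares theorem n IS expressible as a sum of two squares.
Step 3: Build a representation. Here n = 41 · 101 is a product of primes ≡ 1 (mod 4). Each prime p ≡ 1 (mod 4) is itself a sum of two squares; find a² by testing p − a² for a perfect square:
  41: 41 − 1² = 40, 41 − 2² = 37, 41 − 3² = 32, 41 − 4² = 25 = 5² ⇒ 41 = 4² + 5².
  101: 101 − 1² = 100 = 10² ⇒ 101 = 1² + 10².
  Combine using the Brahmagupta–Fibonacci identity (a² + b²)(c² + d²) = (ac − bd)² + (ad + bc)² = (ac + bd)² + (ad − bc)²:
  41 · 101 = 4141: from (4² + 5²)(1² + 10²), take (4·1 − 5·10, 4·10 + 5·1) = (4 − 50, 40 + 5) = (-46, 45); dropping signs (only squares matter) gives (46, 45); check 46² + 45² = 2116 + 2025 = 4141 ✓.
Step 4: Order so x ≤ y and verify: 45² + 46² = 2025 + 2116 = 4141 = n. ✓

n = 4141 = 45² + 46² (one valid representation with x ≤ y).
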